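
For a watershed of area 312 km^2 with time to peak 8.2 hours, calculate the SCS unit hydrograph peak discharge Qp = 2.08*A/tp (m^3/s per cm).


SCS formula: Qp = 2.08 * A / tp.
Qp = 2.08 * 312 / 8.2
   = 648.96 / 8.2
   = 79.14 m^3/s per cm.

79.14


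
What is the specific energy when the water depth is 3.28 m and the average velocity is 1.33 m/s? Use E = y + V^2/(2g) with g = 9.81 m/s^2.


Specific energy E = y + V^2/(2g).
Velocity head = V^2/(2g) = 1.33^2 / (2*9.81) = 1.7689 / 19.62 = 0.0902 m.
E = 3.28 + 0.0902 = 3.3702 m.

3.3702


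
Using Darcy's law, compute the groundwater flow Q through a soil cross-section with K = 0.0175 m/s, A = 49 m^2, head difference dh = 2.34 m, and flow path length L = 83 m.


Darcy's law: Q = K * A * i, where i = dh/L.
Hydraulic gradient i = 2.34 / 83 = 0.028193.
Q = 0.0175 * 49 * 0.028193
  = 0.0242 m^3/s.

0.0242


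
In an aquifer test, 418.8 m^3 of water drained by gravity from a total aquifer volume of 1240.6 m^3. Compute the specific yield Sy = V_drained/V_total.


Specific yield Sy = Volume drained / Total volume.
Sy = 418.8 / 1240.6
   = 0.3376.

0.3376


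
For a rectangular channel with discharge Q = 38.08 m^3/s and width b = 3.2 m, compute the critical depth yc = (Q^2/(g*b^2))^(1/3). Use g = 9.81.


Using yc = (Q^2 / (g * b^2))^(1/3):
Q^2 = 38.08^2 = 1450.09.
g * b^2 = 9.81 * 3.2^2 = 9.81 * 10.24 = 100.45.
Q^2 / (g*b^2) = 1450.09 / 100.45 = 14.4359.
yc = 14.4359^(1/3) = 2.4349 m.

2.4349


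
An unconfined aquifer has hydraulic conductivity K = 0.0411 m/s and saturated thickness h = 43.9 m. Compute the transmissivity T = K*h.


Transmissivity is defined as T = K * h.
T = 0.0411 * 43.9
  = 1.8043 m^2/s.

1.8043


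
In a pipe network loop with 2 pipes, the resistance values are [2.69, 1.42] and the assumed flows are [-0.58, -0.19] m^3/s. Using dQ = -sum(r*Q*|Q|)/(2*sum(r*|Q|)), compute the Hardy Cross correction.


Numerator terms (r*Q*|Q|): 2.69*-0.58*|-0.58| = -0.9049; 1.42*-0.19*|-0.19| = -0.0513.
Sum of numerator = -0.9562.
Denominator terms (r*|Q|): 2.69*|-0.58| = 1.5602; 1.42*|-0.19| = 0.2698.
2 * sum of denominator = 2 * 1.83 = 3.66.
dQ = --0.9562 / 3.66 = 0.2613 m^3/s.

0.2613


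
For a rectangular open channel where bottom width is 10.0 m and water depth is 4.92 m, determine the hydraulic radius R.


For a rectangular section:
Flow area A = b * y = 10.0 * 4.92 = 49.2 m^2.
Wetted perimeter P = b + 2y = 10.0 + 2*4.92 = 19.84 m.
Hydraulic radius R = A/P = 49.2 / 19.84 = 2.4798 m.

2.4798


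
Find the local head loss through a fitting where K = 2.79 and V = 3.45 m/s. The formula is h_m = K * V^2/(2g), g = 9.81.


Minor loss formula: h_m = K * V^2/(2g).
V^2 = 3.45^2 = 11.9025.
V^2/(2g) = 11.9025 / 19.62 = 0.6067 m.
h_m = 2.79 * 0.6067 = 1.6926 m.

1.6926


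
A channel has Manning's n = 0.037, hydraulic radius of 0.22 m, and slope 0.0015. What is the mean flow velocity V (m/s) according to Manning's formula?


Manning's equation gives V = (1/n) * R^(2/3) * S^(1/2).
First, compute R^(2/3) = 0.22^(2/3) = 0.3644.
Next, S^(1/2) = 0.0015^(1/2) = 0.03873.
Then 1/n = 1/0.037 = 27.03.
V = 27.03 * 0.3644 * 0.03873 = 0.3815 m/s.

0.3815


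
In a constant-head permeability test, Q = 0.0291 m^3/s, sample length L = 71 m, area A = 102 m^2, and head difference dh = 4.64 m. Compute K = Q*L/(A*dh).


From K = Q*L / (A*dh):
Numerator: Q*L = 0.0291 * 71 = 2.0661.
Denominator: A*dh = 102 * 4.64 = 473.28.
K = 2.0661 / 473.28 = 0.004365 m/s.

0.004365


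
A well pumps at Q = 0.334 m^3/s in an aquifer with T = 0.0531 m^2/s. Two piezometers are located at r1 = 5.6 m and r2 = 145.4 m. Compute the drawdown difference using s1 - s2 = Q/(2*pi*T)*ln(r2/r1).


Thiem equation: s1 - s2 = Q/(2*pi*T) * ln(r2/r1).
ln(r2/r1) = ln(145.4/5.6) = 3.2567.
Q/(2*pi*T) = 0.334 / (2*pi*0.0531) = 0.334 / 0.3336 = 1.0011.
s1 - s2 = 1.0011 * 3.2567 = 3.2603 m.

3.2603


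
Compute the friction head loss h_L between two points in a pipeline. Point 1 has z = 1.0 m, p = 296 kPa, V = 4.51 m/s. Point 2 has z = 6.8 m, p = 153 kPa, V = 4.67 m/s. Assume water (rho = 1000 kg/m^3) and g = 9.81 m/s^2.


Total head at each section: H = z + p/(rho*g) + V^2/(2g).
H1 = 1.0 + 296*1000/(1000*9.81) + 4.51^2/(2*9.81)
   = 1.0 + 30.173 + 1.0367
   = 32.21 m.
H2 = 6.8 + 153*1000/(1000*9.81) + 4.67^2/(2*9.81)
   = 6.8 + 15.596 + 1.1116
   = 23.508 m.
h_L = H1 - H2 = 32.21 - 23.508 = 8.702 m.

8.702


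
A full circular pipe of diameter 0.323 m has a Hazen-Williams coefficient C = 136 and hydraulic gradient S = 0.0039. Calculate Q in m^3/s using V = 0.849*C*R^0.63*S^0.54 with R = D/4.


For a full circular pipe, R = D/4 = 0.323/4 = 0.0808 m.
V = 0.849 * 136 * 0.0808^0.63 * 0.0039^0.54
  = 0.849 * 136 * 0.20488 * 0.050024
  = 1.1834 m/s.
Pipe area A = pi*D^2/4 = pi*0.323^2/4 = 0.0819 m^2.
Q = A * V = 0.0819 * 1.1834 = 0.097 m^3/s.

0.097


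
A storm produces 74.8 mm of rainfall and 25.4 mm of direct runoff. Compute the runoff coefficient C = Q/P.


The runoff coefficient C = runoff depth / rainfall depth.
C = 25.4 / 74.8
  = 0.3396.

0.3396


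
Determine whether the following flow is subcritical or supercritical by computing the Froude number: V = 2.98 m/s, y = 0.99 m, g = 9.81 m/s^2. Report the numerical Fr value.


The Froude number is defined as Fr = V / sqrt(g*y).
g*y = 9.81 * 0.99 = 9.7119.
sqrt(g*y) = sqrt(9.7119) = 3.1164.
Fr = 2.98 / 3.1164 = 0.9562.
Since Fr < 1, the flow is subcritical.

0.9562


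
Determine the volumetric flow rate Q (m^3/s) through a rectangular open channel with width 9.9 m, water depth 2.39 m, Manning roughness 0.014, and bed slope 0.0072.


For a rectangular channel, the cross-sectional area A = b * y = 9.9 * 2.39 = 23.66 m^2.
The wetted perimeter P = b + 2y = 9.9 + 2*2.39 = 14.68 m.
Hydraulic radius R = A/P = 23.66/14.68 = 1.6118 m.
Velocity V = (1/n)*R^(2/3)*S^(1/2) = (1/0.014)*1.6118^(2/3)*0.0072^(1/2) = 8.3319 m/s.
Discharge Q = A * V = 23.66 * 8.3319 = 197.141 m^3/s.

197.141


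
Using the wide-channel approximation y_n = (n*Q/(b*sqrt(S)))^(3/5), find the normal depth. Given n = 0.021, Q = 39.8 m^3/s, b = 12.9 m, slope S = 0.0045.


We use the wide-channel approximation y_n = (n*Q/(b*sqrt(S)))^(3/5).
sqrt(S) = sqrt(0.0045) = 0.067082.
Numerator: n*Q = 0.021 * 39.8 = 0.8358.
Denominator: b*sqrt(S) = 12.9 * 0.067082 = 0.865358.
arg = 0.9658.
y_n = 0.9658^(3/5) = 0.9794 m.

0.9794


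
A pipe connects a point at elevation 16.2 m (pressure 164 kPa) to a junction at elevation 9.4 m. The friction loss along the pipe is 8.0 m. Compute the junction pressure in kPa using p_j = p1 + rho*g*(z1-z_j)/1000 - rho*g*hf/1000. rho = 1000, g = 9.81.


Junction pressure: p_j = p1 + rho*g*(z1 - z_j)/1000 - rho*g*hf/1000.
Elevation term = 1000*9.81*(16.2 - 9.4)/1000 = 66.708 kPa.
Friction term = 1000*9.81*8.0/1000 = 78.48 kPa.
p_j = 164 + 66.708 - 78.48 = 152.23 kPa.

152.23


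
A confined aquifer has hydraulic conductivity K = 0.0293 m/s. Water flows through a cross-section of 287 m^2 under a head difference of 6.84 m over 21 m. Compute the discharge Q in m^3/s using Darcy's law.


Darcy's law: Q = K * A * i, where i = dh/L.
Hydraulic gradient i = 6.84 / 21 = 0.325714.
Q = 0.0293 * 287 * 0.325714
  = 2.739 m^3/s.

2.739


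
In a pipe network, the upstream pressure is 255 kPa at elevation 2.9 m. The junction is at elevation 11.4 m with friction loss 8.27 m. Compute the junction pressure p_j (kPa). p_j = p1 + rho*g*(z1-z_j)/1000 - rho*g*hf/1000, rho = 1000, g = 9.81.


Junction pressure: p_j = p1 + rho*g*(z1 - z_j)/1000 - rho*g*hf/1000.
Elevation term = 1000*9.81*(2.9 - 11.4)/1000 = -83.385 kPa.
Friction term = 1000*9.81*8.27/1000 = 81.129 kPa.
p_j = 255 + -83.385 - 81.129 = 90.49 kPa.

90.49


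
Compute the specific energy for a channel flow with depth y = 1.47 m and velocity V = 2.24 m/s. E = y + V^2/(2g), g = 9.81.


Specific energy E = y + V^2/(2g).
Velocity head = V^2/(2g) = 2.24^2 / (2*9.81) = 5.0176 / 19.62 = 0.2557 m.
E = 1.47 + 0.2557 = 1.7257 m.

1.7257


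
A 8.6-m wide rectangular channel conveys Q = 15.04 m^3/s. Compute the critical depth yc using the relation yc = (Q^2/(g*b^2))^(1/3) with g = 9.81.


Using yc = (Q^2 / (g * b^2))^(1/3):
Q^2 = 15.04^2 = 226.2.
g * b^2 = 9.81 * 8.6^2 = 9.81 * 73.96 = 725.55.
Q^2 / (g*b^2) = 226.2 / 725.55 = 0.3118.
yc = 0.3118^(1/3) = 0.6781 m.

0.6781


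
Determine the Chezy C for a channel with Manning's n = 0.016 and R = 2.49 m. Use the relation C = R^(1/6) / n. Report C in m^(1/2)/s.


The Chezy coefficient relates to Manning's n through C = R^(1/6) / n.
R^(1/6) = 2.49^(1/6) = 1.164215.
C = 1.164215 / 0.016 = 72.76 m^(1/2)/s.

72.76


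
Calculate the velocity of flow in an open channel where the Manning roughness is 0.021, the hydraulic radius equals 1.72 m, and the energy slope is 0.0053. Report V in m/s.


Manning's equation gives V = (1/n) * R^(2/3) * S^(1/2).
First, compute R^(2/3) = 1.72^(2/3) = 1.4356.
Next, S^(1/2) = 0.0053^(1/2) = 0.072801.
Then 1/n = 1/0.021 = 47.62.
V = 47.62 * 1.4356 * 0.072801 = 4.9767 m/s.

4.9767


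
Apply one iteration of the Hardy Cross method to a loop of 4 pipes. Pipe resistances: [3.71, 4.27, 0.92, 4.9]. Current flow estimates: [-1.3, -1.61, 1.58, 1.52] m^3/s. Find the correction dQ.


Numerator terms (r*Q*|Q|): 3.71*-1.3*|-1.3| = -6.2699; 4.27*-1.61*|-1.61| = -11.0683; 0.92*1.58*|1.58| = 2.2967; 4.9*1.52*|1.52| = 11.321.
Sum of numerator = -3.7205.
Denominator terms (r*|Q|): 3.71*|-1.3| = 4.823; 4.27*|-1.61| = 6.8747; 0.92*|1.58| = 1.4536; 4.9*|1.52| = 7.448.
2 * sum of denominator = 2 * 20.5993 = 41.1986.
dQ = --3.7205 / 41.1986 = 0.0903 m^3/s.

0.0903


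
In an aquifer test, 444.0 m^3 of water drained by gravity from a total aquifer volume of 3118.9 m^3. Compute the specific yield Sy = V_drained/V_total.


Specific yield Sy = Volume drained / Total volume.
Sy = 444.0 / 3118.9
   = 0.1424.

0.1424


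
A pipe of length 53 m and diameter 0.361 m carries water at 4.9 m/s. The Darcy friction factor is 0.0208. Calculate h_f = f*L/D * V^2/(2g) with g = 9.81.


Darcy-Weisbach equation: h_f = f * (L/D) * V^2/(2g).
f * L/D = 0.0208 * 53/0.361 = 3.0537.
V^2/(2g) = 4.9^2 / (2*9.81) = 24.01 / 19.62 = 1.2238 m.
h_f = 3.0537 * 1.2238 = 3.737 m.

3.737


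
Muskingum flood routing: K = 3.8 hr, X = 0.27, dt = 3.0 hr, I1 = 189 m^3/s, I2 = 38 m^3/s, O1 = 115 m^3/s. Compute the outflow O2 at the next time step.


Muskingum coefficients:
denom = 2*K*(1-X) + dt = 2*3.8*(1-0.27) + 3.0 = 8.548.
C0 = (dt - 2*K*X)/denom = (3.0 - 2*3.8*0.27)/8.548 = 0.1109.
C1 = (dt + 2*K*X)/denom = (3.0 + 2*3.8*0.27)/8.548 = 0.591.
C2 = (2*K*(1-X) - dt)/denom = 0.2981.
O2 = C0*I2 + C1*I1 + C2*O1
   = 0.1109*38 + 0.591*189 + 0.2981*115
   = 150.2 m^3/s.

150.2


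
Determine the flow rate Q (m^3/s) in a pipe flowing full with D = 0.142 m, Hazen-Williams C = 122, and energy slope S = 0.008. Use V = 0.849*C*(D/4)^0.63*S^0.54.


For a full circular pipe, R = D/4 = 0.142/4 = 0.0355 m.
V = 0.849 * 122 * 0.0355^0.63 * 0.008^0.54
  = 0.849 * 122 * 0.12208 * 0.073734
  = 0.9324 m/s.
Pipe area A = pi*D^2/4 = pi*0.142^2/4 = 0.0158 m^2.
Q = A * V = 0.0158 * 0.9324 = 0.0148 m^3/s.

0.0148


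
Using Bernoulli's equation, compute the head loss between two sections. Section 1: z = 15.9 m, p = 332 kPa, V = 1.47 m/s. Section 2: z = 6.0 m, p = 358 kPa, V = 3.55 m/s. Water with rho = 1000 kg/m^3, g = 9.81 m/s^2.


Total head at each section: H = z + p/(rho*g) + V^2/(2g).
H1 = 15.9 + 332*1000/(1000*9.81) + 1.47^2/(2*9.81)
   = 15.9 + 33.843 + 0.1101
   = 49.853 m.
H2 = 6.0 + 358*1000/(1000*9.81) + 3.55^2/(2*9.81)
   = 6.0 + 36.493 + 0.6423
   = 43.136 m.
h_L = H1 - H2 = 49.853 - 43.136 = 6.717 m.

6.717


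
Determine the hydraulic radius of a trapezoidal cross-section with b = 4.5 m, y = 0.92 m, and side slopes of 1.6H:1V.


For a trapezoidal section with side slope z:
A = (b + z*y)*y = (4.5 + 1.6*0.92)*0.92 = 5.494 m^2.
P = b + 2*y*sqrt(1 + z^2) = 4.5 + 2*0.92*sqrt(1 + 1.6^2) = 7.972 m.
R = A/P = 5.494 / 7.972 = 0.6892 m.

0.6892


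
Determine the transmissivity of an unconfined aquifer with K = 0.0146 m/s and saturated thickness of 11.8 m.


Transmissivity is defined as T = K * h.
T = 0.0146 * 11.8
  = 0.1723 m^2/s.

0.1723


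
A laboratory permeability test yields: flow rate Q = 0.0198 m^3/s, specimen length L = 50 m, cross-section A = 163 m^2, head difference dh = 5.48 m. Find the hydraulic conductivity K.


From K = Q*L / (A*dh):
Numerator: Q*L = 0.0198 * 50 = 0.99.
Denominator: A*dh = 163 * 5.48 = 893.24.
K = 0.99 / 893.24 = 0.001108 m/s.

0.001108


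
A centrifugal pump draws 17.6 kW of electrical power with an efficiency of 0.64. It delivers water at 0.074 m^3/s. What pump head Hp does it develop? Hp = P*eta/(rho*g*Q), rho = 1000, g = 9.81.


Pump head formula: Hp = P * eta / (rho * g * Q).
Numerator: P * eta = 17.6 * 1000 * 0.64 = 11264.0 W.
Denominator: rho * g * Q = 1000 * 9.81 * 0.074 = 725.94.
Hp = 11264.0 / 725.94 = 15.52 m.

15.52


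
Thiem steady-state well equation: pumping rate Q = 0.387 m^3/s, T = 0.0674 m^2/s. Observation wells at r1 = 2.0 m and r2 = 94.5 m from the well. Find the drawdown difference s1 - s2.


Thiem equation: s1 - s2 = Q/(2*pi*T) * ln(r2/r1).
ln(r2/r1) = ln(94.5/2.0) = 3.8555.
Q/(2*pi*T) = 0.387 / (2*pi*0.0674) = 0.387 / 0.4235 = 0.9138.
s1 - s2 = 0.9138 * 3.8555 = 3.5233 m.

3.5233


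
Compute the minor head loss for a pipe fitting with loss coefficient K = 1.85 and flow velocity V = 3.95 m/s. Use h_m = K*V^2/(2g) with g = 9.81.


Minor loss formula: h_m = K * V^2/(2g).
V^2 = 3.95^2 = 15.6025.
V^2/(2g) = 15.6025 / 19.62 = 0.7952 m.
h_m = 1.85 * 0.7952 = 1.4712 m.

1.4712


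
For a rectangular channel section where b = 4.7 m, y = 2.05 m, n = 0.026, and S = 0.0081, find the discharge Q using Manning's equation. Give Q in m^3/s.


For a rectangular channel, the cross-sectional area A = b * y = 4.7 * 2.05 = 9.63 m^2.
The wetted perimeter P = b + 2y = 4.7 + 2*2.05 = 8.8 m.
Hydraulic radius R = A/P = 9.63/8.8 = 1.0949 m.
Velocity V = (1/n)*R^(2/3)*S^(1/2) = (1/0.026)*1.0949^(2/3)*0.0081^(1/2) = 3.6772 m/s.
Discharge Q = A * V = 9.63 * 3.6772 = 35.43 m^3/s.

35.43


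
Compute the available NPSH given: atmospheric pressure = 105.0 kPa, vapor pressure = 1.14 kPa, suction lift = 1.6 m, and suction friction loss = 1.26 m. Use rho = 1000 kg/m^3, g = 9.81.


NPSHa = p_atm/(rho*g) - z_s - hf_s - p_vap/(rho*g).
p_atm/(rho*g) = 105.0*1000 / (1000*9.81) = 10.703 m.
p_vap/(rho*g) = 1.14*1000 / (1000*9.81) = 0.116 m.
NPSHa = 10.703 - 1.6 - 1.26 - 0.116
      = 7.73 m.

7.73


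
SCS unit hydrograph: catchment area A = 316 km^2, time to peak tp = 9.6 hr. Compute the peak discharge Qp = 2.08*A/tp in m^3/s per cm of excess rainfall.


SCS formula: Qp = 2.08 * A / tp.
Qp = 2.08 * 316 / 9.6
   = 657.28 / 9.6
   = 68.47 m^3/s per cm.

68.47


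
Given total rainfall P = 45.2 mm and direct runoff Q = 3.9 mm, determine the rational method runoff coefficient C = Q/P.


The runoff coefficient C = runoff depth / rainfall depth.
C = 3.9 / 45.2
  = 0.0863.

0.0863


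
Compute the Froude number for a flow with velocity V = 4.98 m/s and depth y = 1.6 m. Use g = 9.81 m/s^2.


The Froude number is defined as Fr = V / sqrt(g*y).
g*y = 9.81 * 1.6 = 15.696.
sqrt(g*y) = sqrt(15.696) = 3.9618.
Fr = 4.98 / 3.9618 = 1.257.

1.257


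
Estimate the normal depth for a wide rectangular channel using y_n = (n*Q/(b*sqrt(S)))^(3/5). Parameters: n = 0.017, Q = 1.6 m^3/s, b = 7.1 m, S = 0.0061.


We use the wide-channel approximation y_n = (n*Q/(b*sqrt(S)))^(3/5).
sqrt(S) = sqrt(0.0061) = 0.078102.
Numerator: n*Q = 0.017 * 1.6 = 0.0272.
Denominator: b*sqrt(S) = 7.1 * 0.078102 = 0.554524.
arg = 0.0491.
y_n = 0.0491^(3/5) = 0.1638 m.

0.1638


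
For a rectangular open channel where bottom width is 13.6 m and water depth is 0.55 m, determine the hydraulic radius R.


For a rectangular section:
Flow area A = b * y = 13.6 * 0.55 = 7.48 m^2.
Wetted perimeter P = b + 2y = 13.6 + 2*0.55 = 14.7 m.
Hydraulic radius R = A/P = 7.48 / 14.7 = 0.5088 m.

0.5088


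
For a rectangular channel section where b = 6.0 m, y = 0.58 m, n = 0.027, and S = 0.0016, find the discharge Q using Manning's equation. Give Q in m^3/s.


For a rectangular channel, the cross-sectional area A = b * y = 6.0 * 0.58 = 3.48 m^2.
The wetted perimeter P = b + 2y = 6.0 + 2*0.58 = 7.16 m.
Hydraulic radius R = A/P = 3.48/7.16 = 0.486 m.
Velocity V = (1/n)*R^(2/3)*S^(1/2) = (1/0.027)*0.486^(2/3)*0.0016^(1/2) = 0.9158 m/s.
Discharge Q = A * V = 3.48 * 0.9158 = 3.187 m^3/s.

3.187


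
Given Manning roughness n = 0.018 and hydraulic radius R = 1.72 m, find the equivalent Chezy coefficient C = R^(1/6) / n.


The Chezy coefficient relates to Manning's n through C = R^(1/6) / n.
R^(1/6) = 1.72^(1/6) = 1.094598.
C = 1.094598 / 0.018 = 60.81 m^(1/2)/s.

60.81


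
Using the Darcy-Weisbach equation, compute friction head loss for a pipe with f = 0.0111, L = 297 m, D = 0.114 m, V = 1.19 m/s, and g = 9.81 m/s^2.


Darcy-Weisbach equation: h_f = f * (L/D) * V^2/(2g).
f * L/D = 0.0111 * 297/0.114 = 28.9184.
V^2/(2g) = 1.19^2 / (2*9.81) = 1.4161 / 19.62 = 0.0722 m.
h_f = 28.9184 * 0.0722 = 2.087 m.

2.087


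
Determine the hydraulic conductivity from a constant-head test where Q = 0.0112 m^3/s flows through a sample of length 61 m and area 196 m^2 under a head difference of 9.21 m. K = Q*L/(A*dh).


From K = Q*L / (A*dh):
Numerator: Q*L = 0.0112 * 61 = 0.6832.
Denominator: A*dh = 196 * 9.21 = 1805.16.
K = 0.6832 / 1805.16 = 0.000378 m/s.

0.000378


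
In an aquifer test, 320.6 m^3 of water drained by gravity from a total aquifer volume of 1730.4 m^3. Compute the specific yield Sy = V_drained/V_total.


Specific yield Sy = Volume drained / Total volume.
Sy = 320.6 / 1730.4
   = 0.1853.

0.1853


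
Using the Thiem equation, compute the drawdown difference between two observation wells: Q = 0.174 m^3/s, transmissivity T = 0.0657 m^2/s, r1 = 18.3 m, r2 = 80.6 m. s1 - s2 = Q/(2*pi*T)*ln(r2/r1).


Thiem equation: s1 - s2 = Q/(2*pi*T) * ln(r2/r1).
ln(r2/r1) = ln(80.6/18.3) = 1.4826.
Q/(2*pi*T) = 0.174 / (2*pi*0.0657) = 0.174 / 0.4128 = 0.4215.
s1 - s2 = 0.4215 * 1.4826 = 0.6249 m.

0.6249


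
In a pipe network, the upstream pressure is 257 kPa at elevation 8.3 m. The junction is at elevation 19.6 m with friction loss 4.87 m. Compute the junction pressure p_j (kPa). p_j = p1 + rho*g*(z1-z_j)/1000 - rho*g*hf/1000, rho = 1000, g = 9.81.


Junction pressure: p_j = p1 + rho*g*(z1 - z_j)/1000 - rho*g*hf/1000.
Elevation term = 1000*9.81*(8.3 - 19.6)/1000 = -110.853 kPa.
Friction term = 1000*9.81*4.87/1000 = 47.775 kPa.
p_j = 257 + -110.853 - 47.775 = 98.37 kPa.

98.37


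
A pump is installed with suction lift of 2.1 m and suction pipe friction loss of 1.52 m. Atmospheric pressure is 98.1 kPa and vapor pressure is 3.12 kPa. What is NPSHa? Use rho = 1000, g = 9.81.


NPSHa = p_atm/(rho*g) - z_s - hf_s - p_vap/(rho*g).
p_atm/(rho*g) = 98.1*1000 / (1000*9.81) = 10.0 m.
p_vap/(rho*g) = 3.12*1000 / (1000*9.81) = 0.318 m.
NPSHa = 10.0 - 2.1 - 1.52 - 0.318
      = 6.06 m.

6.06


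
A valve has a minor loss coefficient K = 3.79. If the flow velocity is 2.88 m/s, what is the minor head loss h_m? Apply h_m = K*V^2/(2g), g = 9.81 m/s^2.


Minor loss formula: h_m = K * V^2/(2g).
V^2 = 2.88^2 = 8.2944.
V^2/(2g) = 8.2944 / 19.62 = 0.4228 m.
h_m = 3.79 * 0.4228 = 1.6022 m.

1.6022


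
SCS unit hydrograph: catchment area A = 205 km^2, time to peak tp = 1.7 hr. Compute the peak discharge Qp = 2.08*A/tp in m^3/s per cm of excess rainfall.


SCS formula: Qp = 2.08 * A / tp.
Qp = 2.08 * 205 / 1.7
   = 426.4 / 1.7
   = 250.82 m^3/s per cm.

250.82


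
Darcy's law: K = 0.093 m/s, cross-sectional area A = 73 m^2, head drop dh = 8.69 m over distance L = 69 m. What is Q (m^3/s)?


Darcy's law: Q = K * A * i, where i = dh/L.
Hydraulic gradient i = 8.69 / 69 = 0.125942.
Q = 0.093 * 73 * 0.125942
  = 0.855 m^3/s.

0.855


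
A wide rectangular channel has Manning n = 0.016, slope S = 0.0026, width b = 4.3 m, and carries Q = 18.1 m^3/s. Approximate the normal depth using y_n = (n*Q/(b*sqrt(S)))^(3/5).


We use the wide-channel approximation y_n = (n*Q/(b*sqrt(S)))^(3/5).
sqrt(S) = sqrt(0.0026) = 0.05099.
Numerator: n*Q = 0.016 * 18.1 = 0.2896.
Denominator: b*sqrt(S) = 4.3 * 0.05099 = 0.219257.
arg = 1.3208.
y_n = 1.3208^(3/5) = 1.1817 m.

1.1817


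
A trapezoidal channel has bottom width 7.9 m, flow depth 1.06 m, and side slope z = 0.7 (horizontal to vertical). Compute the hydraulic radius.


For a trapezoidal section with side slope z:
A = (b + z*y)*y = (7.9 + 0.7*1.06)*1.06 = 9.161 m^2.
P = b + 2*y*sqrt(1 + z^2) = 7.9 + 2*1.06*sqrt(1 + 0.7^2) = 10.488 m.
R = A/P = 9.161 / 10.488 = 0.8734 m.

0.8734


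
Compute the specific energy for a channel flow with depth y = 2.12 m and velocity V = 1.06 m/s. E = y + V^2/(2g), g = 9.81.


Specific energy E = y + V^2/(2g).
Velocity head = V^2/(2g) = 1.06^2 / (2*9.81) = 1.1236 / 19.62 = 0.0573 m.
E = 2.12 + 0.0573 = 2.1773 m.

2.1773


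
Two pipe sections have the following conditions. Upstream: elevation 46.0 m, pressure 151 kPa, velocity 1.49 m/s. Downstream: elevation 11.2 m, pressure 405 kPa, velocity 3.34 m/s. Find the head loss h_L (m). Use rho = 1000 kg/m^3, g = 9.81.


Total head at each section: H = z + p/(rho*g) + V^2/(2g).
H1 = 46.0 + 151*1000/(1000*9.81) + 1.49^2/(2*9.81)
   = 46.0 + 15.392 + 0.1132
   = 61.506 m.
H2 = 11.2 + 405*1000/(1000*9.81) + 3.34^2/(2*9.81)
   = 11.2 + 41.284 + 0.5686
   = 53.053 m.
h_L = H1 - H2 = 61.506 - 53.053 = 8.453 m.

8.453


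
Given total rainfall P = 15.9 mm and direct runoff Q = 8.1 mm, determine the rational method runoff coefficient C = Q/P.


The runoff coefficient C = runoff depth / rainfall depth.
C = 8.1 / 15.9
  = 0.5094.

0.5094


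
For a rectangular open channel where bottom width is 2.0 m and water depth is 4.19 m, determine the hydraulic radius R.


For a rectangular section:
Flow area A = b * y = 2.0 * 4.19 = 8.38 m^2.
Wetted perimeter P = b + 2y = 2.0 + 2*4.19 = 10.38 m.
Hydraulic radius R = A/P = 8.38 / 10.38 = 0.8073 m.

0.8073


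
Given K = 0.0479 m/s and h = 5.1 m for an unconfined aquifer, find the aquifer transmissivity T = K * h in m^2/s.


Transmissivity is defined as T = K * h.
T = 0.0479 * 5.1
  = 0.2443 m^2/s.

0.2443


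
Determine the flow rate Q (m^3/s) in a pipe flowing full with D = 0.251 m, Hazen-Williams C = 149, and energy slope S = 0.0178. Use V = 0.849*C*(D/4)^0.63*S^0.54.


For a full circular pipe, R = D/4 = 0.251/4 = 0.0628 m.
V = 0.849 * 149 * 0.0628^0.63 * 0.0178^0.54
  = 0.849 * 149 * 0.174782 * 0.11356
  = 2.5108 m/s.
Pipe area A = pi*D^2/4 = pi*0.251^2/4 = 0.0495 m^2.
Q = A * V = 0.0495 * 2.5108 = 0.1242 m^3/s.

0.1242


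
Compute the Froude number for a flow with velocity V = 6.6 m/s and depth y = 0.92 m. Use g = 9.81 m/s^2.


The Froude number is defined as Fr = V / sqrt(g*y).
g*y = 9.81 * 0.92 = 9.0252.
sqrt(g*y) = sqrt(9.0252) = 3.0042.
Fr = 6.6 / 3.0042 = 2.1969.

2.1969


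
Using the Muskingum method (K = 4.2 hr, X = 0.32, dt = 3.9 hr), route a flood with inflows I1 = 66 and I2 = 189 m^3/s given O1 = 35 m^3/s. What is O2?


Muskingum coefficients:
denom = 2*K*(1-X) + dt = 2*4.2*(1-0.32) + 3.9 = 9.612.
C0 = (dt - 2*K*X)/denom = (3.9 - 2*4.2*0.32)/9.612 = 0.1261.
C1 = (dt + 2*K*X)/denom = (3.9 + 2*4.2*0.32)/9.612 = 0.6854.
C2 = (2*K*(1-X) - dt)/denom = 0.1885.
O2 = C0*I2 + C1*I1 + C2*O1
   = 0.1261*189 + 0.6854*66 + 0.1885*35
   = 75.67 m^3/s.

75.67


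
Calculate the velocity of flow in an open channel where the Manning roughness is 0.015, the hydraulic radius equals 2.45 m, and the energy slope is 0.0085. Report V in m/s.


Manning's equation gives V = (1/n) * R^(2/3) * S^(1/2).
First, compute R^(2/3) = 2.45^(2/3) = 1.8174.
Next, S^(1/2) = 0.0085^(1/2) = 0.092195.
Then 1/n = 1/0.015 = 66.67.
V = 66.67 * 1.8174 * 0.092195 = 11.1702 m/s.

11.1702


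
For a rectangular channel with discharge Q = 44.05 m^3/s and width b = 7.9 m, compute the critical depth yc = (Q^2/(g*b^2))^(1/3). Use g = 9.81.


Using yc = (Q^2 / (g * b^2))^(1/3):
Q^2 = 44.05^2 = 1940.4.
g * b^2 = 9.81 * 7.9^2 = 9.81 * 62.41 = 612.24.
Q^2 / (g*b^2) = 1940.4 / 612.24 = 3.1693.
yc = 3.1693^(1/3) = 1.4689 m.

1.4689


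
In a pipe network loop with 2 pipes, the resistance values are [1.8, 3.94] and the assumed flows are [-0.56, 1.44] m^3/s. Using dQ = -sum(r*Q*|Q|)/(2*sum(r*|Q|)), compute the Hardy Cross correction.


Numerator terms (r*Q*|Q|): 1.8*-0.56*|-0.56| = -0.5645; 3.94*1.44*|1.44| = 8.17.
Sum of numerator = 7.6055.
Denominator terms (r*|Q|): 1.8*|-0.56| = 1.008; 3.94*|1.44| = 5.6736.
2 * sum of denominator = 2 * 6.6816 = 13.3632.
dQ = -7.6055 / 13.3632 = -0.5691 m^3/s.

-0.5691


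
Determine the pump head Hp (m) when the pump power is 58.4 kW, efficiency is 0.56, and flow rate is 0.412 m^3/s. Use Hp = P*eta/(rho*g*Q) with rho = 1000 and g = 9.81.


Pump head formula: Hp = P * eta / (rho * g * Q).
Numerator: P * eta = 58.4 * 1000 * 0.56 = 32704.0 W.
Denominator: rho * g * Q = 1000 * 9.81 * 0.412 = 4041.72.
Hp = 32704.0 / 4041.72 = 8.09 m.

8.09


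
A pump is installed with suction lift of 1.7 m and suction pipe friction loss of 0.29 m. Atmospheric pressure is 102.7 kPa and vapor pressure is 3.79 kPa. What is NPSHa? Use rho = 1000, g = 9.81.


NPSHa = p_atm/(rho*g) - z_s - hf_s - p_vap/(rho*g).
p_atm/(rho*g) = 102.7*1000 / (1000*9.81) = 10.469 m.
p_vap/(rho*g) = 3.79*1000 / (1000*9.81) = 0.386 m.
NPSHa = 10.469 - 1.7 - 0.29 - 0.386
      = 8.09 m.

8.09


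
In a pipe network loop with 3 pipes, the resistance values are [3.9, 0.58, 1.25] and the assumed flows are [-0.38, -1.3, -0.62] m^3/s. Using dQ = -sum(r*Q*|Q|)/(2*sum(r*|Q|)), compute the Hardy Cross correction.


Numerator terms (r*Q*|Q|): 3.9*-0.38*|-0.38| = -0.5632; 0.58*-1.3*|-1.3| = -0.9802; 1.25*-0.62*|-0.62| = -0.4805.
Sum of numerator = -2.0239.
Denominator terms (r*|Q|): 3.9*|-0.38| = 1.482; 0.58*|-1.3| = 0.754; 1.25*|-0.62| = 0.775.
2 * sum of denominator = 2 * 3.011 = 6.022.
dQ = --2.0239 / 6.022 = 0.3361 m^3/s.

0.3361


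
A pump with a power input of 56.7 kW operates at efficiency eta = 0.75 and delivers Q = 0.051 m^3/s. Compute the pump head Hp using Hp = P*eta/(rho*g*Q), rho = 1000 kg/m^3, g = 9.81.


Pump head formula: Hp = P * eta / (rho * g * Q).
Numerator: P * eta = 56.7 * 1000 * 0.75 = 42525.0 W.
Denominator: rho * g * Q = 1000 * 9.81 * 0.051 = 500.31.
Hp = 42525.0 / 500.31 = 85.0 m.

85.0


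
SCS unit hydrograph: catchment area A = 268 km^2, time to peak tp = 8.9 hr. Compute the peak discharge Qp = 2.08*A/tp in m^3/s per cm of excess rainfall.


SCS formula: Qp = 2.08 * A / tp.
Qp = 2.08 * 268 / 8.9
   = 557.44 / 8.9
   = 62.63 m^3/s per cm.

62.63


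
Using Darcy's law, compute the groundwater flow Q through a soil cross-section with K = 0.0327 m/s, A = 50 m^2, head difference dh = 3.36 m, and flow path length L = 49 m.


Darcy's law: Q = K * A * i, where i = dh/L.
Hydraulic gradient i = 3.36 / 49 = 0.068571.
Q = 0.0327 * 50 * 0.068571
  = 0.1121 m^3/s.

0.1121


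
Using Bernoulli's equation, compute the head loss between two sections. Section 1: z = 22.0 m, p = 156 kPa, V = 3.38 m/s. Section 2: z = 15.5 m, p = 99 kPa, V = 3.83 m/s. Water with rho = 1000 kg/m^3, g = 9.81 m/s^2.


Total head at each section: H = z + p/(rho*g) + V^2/(2g).
H1 = 22.0 + 156*1000/(1000*9.81) + 3.38^2/(2*9.81)
   = 22.0 + 15.902 + 0.5823
   = 38.484 m.
H2 = 15.5 + 99*1000/(1000*9.81) + 3.83^2/(2*9.81)
   = 15.5 + 10.092 + 0.7477
   = 26.339 m.
h_L = H1 - H2 = 38.484 - 26.339 = 12.145 m.

12.145


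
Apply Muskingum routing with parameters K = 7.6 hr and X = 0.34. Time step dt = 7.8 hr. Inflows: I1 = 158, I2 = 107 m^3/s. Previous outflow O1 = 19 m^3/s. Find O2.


Muskingum coefficients:
denom = 2*K*(1-X) + dt = 2*7.6*(1-0.34) + 7.8 = 17.832.
C0 = (dt - 2*K*X)/denom = (7.8 - 2*7.6*0.34)/17.832 = 0.1476.
C1 = (dt + 2*K*X)/denom = (7.8 + 2*7.6*0.34)/17.832 = 0.7272.
C2 = (2*K*(1-X) - dt)/denom = 0.1252.
O2 = C0*I2 + C1*I1 + C2*O1
   = 0.1476*107 + 0.7272*158 + 0.1252*19
   = 133.07 m^3/s.

133.07


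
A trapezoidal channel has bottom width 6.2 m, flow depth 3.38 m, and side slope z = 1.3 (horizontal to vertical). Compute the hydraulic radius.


For a trapezoidal section with side slope z:
A = (b + z*y)*y = (6.2 + 1.3*3.38)*3.38 = 35.808 m^2.
P = b + 2*y*sqrt(1 + z^2) = 6.2 + 2*3.38*sqrt(1 + 1.3^2) = 17.287 m.
R = A/P = 35.808 / 17.287 = 2.0713 m.

2.0713


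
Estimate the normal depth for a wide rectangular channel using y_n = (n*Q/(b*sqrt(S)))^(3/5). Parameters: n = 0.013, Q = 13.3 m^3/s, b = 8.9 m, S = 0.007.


We use the wide-channel approximation y_n = (n*Q/(b*sqrt(S)))^(3/5).
sqrt(S) = sqrt(0.007) = 0.083666.
Numerator: n*Q = 0.013 * 13.3 = 0.1729.
Denominator: b*sqrt(S) = 8.9 * 0.083666 = 0.744627.
arg = 0.2322.
y_n = 0.2322^(3/5) = 0.4164 m.

0.4164


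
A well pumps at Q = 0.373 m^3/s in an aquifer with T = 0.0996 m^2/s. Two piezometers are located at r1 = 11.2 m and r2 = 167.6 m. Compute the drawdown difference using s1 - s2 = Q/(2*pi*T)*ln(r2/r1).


Thiem equation: s1 - s2 = Q/(2*pi*T) * ln(r2/r1).
ln(r2/r1) = ln(167.6/11.2) = 2.7057.
Q/(2*pi*T) = 0.373 / (2*pi*0.0996) = 0.373 / 0.6258 = 0.596.
s1 - s2 = 0.596 * 2.7057 = 1.6127 m.

1.6127


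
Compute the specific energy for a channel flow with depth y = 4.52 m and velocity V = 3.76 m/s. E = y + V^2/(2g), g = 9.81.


Specific energy E = y + V^2/(2g).
Velocity head = V^2/(2g) = 3.76^2 / (2*9.81) = 14.1376 / 19.62 = 0.7206 m.
E = 4.52 + 0.7206 = 5.2406 m.

5.2406


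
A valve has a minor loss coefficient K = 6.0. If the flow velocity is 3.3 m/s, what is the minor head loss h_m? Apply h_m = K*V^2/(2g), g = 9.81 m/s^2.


Minor loss formula: h_m = K * V^2/(2g).
V^2 = 3.3^2 = 10.89.
V^2/(2g) = 10.89 / 19.62 = 0.555 m.
h_m = 6.0 * 0.555 = 3.3303 m.

3.3303


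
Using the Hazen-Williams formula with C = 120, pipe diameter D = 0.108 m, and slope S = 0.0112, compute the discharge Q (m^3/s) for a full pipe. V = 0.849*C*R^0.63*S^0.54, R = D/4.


For a full circular pipe, R = D/4 = 0.108/4 = 0.027 m.
V = 0.849 * 120 * 0.027^0.63 * 0.0112^0.54
  = 0.849 * 120 * 0.102745 * 0.088426
  = 0.9256 m/s.
Pipe area A = pi*D^2/4 = pi*0.108^2/4 = 0.0092 m^2.
Q = A * V = 0.0092 * 0.9256 = 0.0085 m^3/s.

0.0085


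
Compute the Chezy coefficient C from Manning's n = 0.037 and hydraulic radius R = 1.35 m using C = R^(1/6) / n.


The Chezy coefficient relates to Manning's n through C = R^(1/6) / n.
R^(1/6) = 1.35^(1/6) = 1.051289.
C = 1.051289 / 0.037 = 28.41 m^(1/2)/s.

28.41


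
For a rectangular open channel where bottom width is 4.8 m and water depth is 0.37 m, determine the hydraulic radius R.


For a rectangular section:
Flow area A = b * y = 4.8 * 0.37 = 1.78 m^2.
Wetted perimeter P = b + 2y = 4.8 + 2*0.37 = 5.54 m.
Hydraulic radius R = A/P = 1.78 / 5.54 = 0.3206 m.

0.3206


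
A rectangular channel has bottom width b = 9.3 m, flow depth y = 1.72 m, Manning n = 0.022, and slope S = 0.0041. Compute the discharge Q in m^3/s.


For a rectangular channel, the cross-sectional area A = b * y = 9.3 * 1.72 = 16.0 m^2.
The wetted perimeter P = b + 2y = 9.3 + 2*1.72 = 12.74 m.
Hydraulic radius R = A/P = 16.0/12.74 = 1.2556 m.
Velocity V = (1/n)*R^(2/3)*S^(1/2) = (1/0.022)*1.2556^(2/3)*0.0041^(1/2) = 3.3874 m/s.
Discharge Q = A * V = 16.0 * 3.3874 = 54.185 m^3/s.

54.185


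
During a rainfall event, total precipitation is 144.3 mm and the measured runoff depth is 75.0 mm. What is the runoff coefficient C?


The runoff coefficient C = runoff depth / rainfall depth.
C = 75.0 / 144.3
  = 0.5198.

0.5198


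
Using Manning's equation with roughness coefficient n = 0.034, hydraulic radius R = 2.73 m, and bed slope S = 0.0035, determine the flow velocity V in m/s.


Manning's equation gives V = (1/n) * R^(2/3) * S^(1/2).
First, compute R^(2/3) = 2.73^(2/3) = 1.9533.
Next, S^(1/2) = 0.0035^(1/2) = 0.059161.
Then 1/n = 1/0.034 = 29.41.
V = 29.41 * 1.9533 * 0.059161 = 3.3988 m/s.

3.3988


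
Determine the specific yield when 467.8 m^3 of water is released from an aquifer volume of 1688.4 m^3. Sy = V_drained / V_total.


Specific yield Sy = Volume drained / Total volume.
Sy = 467.8 / 1688.4
   = 0.2771.

0.2771


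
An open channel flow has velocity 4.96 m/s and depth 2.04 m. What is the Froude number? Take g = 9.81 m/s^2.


The Froude number is defined as Fr = V / sqrt(g*y).
g*y = 9.81 * 2.04 = 20.0124.
sqrt(g*y) = sqrt(20.0124) = 4.4735.
Fr = 4.96 / 4.4735 = 1.1087.

1.1087


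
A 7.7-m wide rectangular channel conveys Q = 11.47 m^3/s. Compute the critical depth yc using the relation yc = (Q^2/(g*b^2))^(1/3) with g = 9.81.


Using yc = (Q^2 / (g * b^2))^(1/3):
Q^2 = 11.47^2 = 131.56.
g * b^2 = 9.81 * 7.7^2 = 9.81 * 59.29 = 581.63.
Q^2 / (g*b^2) = 131.56 / 581.63 = 0.2262.
yc = 0.2262^(1/3) = 0.6093 m.

0.6093


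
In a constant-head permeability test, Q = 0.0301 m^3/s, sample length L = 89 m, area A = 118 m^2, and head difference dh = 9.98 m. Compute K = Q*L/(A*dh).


From K = Q*L / (A*dh):
Numerator: Q*L = 0.0301 * 89 = 2.6789.
Denominator: A*dh = 118 * 9.98 = 1177.64.
K = 2.6789 / 1177.64 = 0.002275 m/s.

0.002275


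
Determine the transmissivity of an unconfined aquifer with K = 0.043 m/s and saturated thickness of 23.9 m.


Transmissivity is defined as T = K * h.
T = 0.043 * 23.9
  = 1.0277 m^2/s.

1.0277


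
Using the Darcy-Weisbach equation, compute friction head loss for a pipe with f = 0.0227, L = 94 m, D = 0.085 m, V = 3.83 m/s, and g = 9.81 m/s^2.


Darcy-Weisbach equation: h_f = f * (L/D) * V^2/(2g).
f * L/D = 0.0227 * 94/0.085 = 25.1035.
V^2/(2g) = 3.83^2 / (2*9.81) = 14.6689 / 19.62 = 0.7477 m.
h_f = 25.1035 * 0.7477 = 18.769 m.

18.769


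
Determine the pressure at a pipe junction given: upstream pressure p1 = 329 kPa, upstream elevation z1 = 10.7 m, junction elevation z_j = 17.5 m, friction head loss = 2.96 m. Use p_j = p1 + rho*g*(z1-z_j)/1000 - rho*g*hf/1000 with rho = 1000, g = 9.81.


Junction pressure: p_j = p1 + rho*g*(z1 - z_j)/1000 - rho*g*hf/1000.
Elevation term = 1000*9.81*(10.7 - 17.5)/1000 = -66.708 kPa.
Friction term = 1000*9.81*2.96/1000 = 29.038 kPa.
p_j = 329 + -66.708 - 29.038 = 233.25 kPa.

233.25


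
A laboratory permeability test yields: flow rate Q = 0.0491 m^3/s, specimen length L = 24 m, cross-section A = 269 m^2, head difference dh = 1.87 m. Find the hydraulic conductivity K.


From K = Q*L / (A*dh):
Numerator: Q*L = 0.0491 * 24 = 1.1784.
Denominator: A*dh = 269 * 1.87 = 503.03.
K = 1.1784 / 503.03 = 0.002343 m/s.

0.002343


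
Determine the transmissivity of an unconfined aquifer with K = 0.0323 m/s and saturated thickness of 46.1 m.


Transmissivity is defined as T = K * h.
T = 0.0323 * 46.1
  = 1.489 m^2/s.

1.489


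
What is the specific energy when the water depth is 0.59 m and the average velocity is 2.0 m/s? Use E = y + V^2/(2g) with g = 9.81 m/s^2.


Specific energy E = y + V^2/(2g).
Velocity head = V^2/(2g) = 2.0^2 / (2*9.81) = 4.0 / 19.62 = 0.2039 m.
E = 0.59 + 0.2039 = 0.7939 m.

0.7939


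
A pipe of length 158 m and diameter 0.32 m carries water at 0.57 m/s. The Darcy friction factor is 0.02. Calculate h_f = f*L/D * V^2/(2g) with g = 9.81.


Darcy-Weisbach equation: h_f = f * (L/D) * V^2/(2g).
f * L/D = 0.02 * 158/0.32 = 9.875.
V^2/(2g) = 0.57^2 / (2*9.81) = 0.3249 / 19.62 = 0.0166 m.
h_f = 9.875 * 0.0166 = 0.164 m.

0.164


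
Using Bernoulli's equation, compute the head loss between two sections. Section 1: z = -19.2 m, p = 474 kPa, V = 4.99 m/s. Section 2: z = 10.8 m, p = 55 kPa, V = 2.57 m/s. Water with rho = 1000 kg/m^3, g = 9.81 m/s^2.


Total head at each section: H = z + p/(rho*g) + V^2/(2g).
H1 = -19.2 + 474*1000/(1000*9.81) + 4.99^2/(2*9.81)
   = -19.2 + 48.318 + 1.2691
   = 30.387 m.
H2 = 10.8 + 55*1000/(1000*9.81) + 2.57^2/(2*9.81)
   = 10.8 + 5.607 + 0.3366
   = 16.743 m.
h_L = H1 - H2 = 30.387 - 16.743 = 13.644 m.

13.644


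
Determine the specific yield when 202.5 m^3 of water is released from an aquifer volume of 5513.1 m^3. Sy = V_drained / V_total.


Specific yield Sy = Volume drained / Total volume.
Sy = 202.5 / 5513.1
   = 0.0367.

0.0367


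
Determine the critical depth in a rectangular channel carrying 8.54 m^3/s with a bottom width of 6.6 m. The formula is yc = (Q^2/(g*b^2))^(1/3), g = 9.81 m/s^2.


Using yc = (Q^2 / (g * b^2))^(1/3):
Q^2 = 8.54^2 = 72.93.
g * b^2 = 9.81 * 6.6^2 = 9.81 * 43.56 = 427.32.
Q^2 / (g*b^2) = 72.93 / 427.32 = 0.1707.
yc = 0.1707^(1/3) = 0.5547 m.

0.5547


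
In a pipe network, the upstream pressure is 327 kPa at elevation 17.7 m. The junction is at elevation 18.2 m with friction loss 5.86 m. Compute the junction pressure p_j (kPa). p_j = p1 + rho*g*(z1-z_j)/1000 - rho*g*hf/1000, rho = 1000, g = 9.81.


Junction pressure: p_j = p1 + rho*g*(z1 - z_j)/1000 - rho*g*hf/1000.
Elevation term = 1000*9.81*(17.7 - 18.2)/1000 = -4.905 kPa.
Friction term = 1000*9.81*5.86/1000 = 57.487 kPa.
p_j = 327 + -4.905 - 57.487 = 264.61 kPa.

264.61


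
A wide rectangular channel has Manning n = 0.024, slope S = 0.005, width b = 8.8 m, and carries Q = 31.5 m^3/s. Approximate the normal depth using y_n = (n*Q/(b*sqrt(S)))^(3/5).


We use the wide-channel approximation y_n = (n*Q/(b*sqrt(S)))^(3/5).
sqrt(S) = sqrt(0.005) = 0.070711.
Numerator: n*Q = 0.024 * 31.5 = 0.756.
Denominator: b*sqrt(S) = 8.8 * 0.070711 = 0.622257.
arg = 1.2149.
y_n = 1.2149^(3/5) = 1.1239 m.

1.1239


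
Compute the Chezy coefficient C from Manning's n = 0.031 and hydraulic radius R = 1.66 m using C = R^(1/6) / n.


The Chezy coefficient relates to Manning's n through C = R^(1/6) / n.
R^(1/6) = 1.66^(1/6) = 1.08814.
C = 1.08814 / 0.031 = 35.1 m^(1/2)/s.

35.1


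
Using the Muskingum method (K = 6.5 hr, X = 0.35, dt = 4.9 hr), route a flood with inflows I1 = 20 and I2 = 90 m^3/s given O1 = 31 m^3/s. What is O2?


Muskingum coefficients:
denom = 2*K*(1-X) + dt = 2*6.5*(1-0.35) + 4.9 = 13.35.
C0 = (dt - 2*K*X)/denom = (4.9 - 2*6.5*0.35)/13.35 = 0.0262.
C1 = (dt + 2*K*X)/denom = (4.9 + 2*6.5*0.35)/13.35 = 0.7079.
C2 = (2*K*(1-X) - dt)/denom = 0.2659.
O2 = C0*I2 + C1*I1 + C2*O1
   = 0.0262*90 + 0.7079*20 + 0.2659*31
   = 24.76 m^3/s.

24.76


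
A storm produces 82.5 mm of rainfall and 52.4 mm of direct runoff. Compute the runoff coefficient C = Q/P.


The runoff coefficient C = runoff depth / rainfall depth.
C = 52.4 / 82.5
  = 0.6352.

0.6352


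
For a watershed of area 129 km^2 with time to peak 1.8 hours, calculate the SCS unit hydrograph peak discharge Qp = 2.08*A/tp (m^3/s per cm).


SCS formula: Qp = 2.08 * A / tp.
Qp = 2.08 * 129 / 1.8
   = 268.32 / 1.8
   = 149.07 m^3/s per cm.

149.07


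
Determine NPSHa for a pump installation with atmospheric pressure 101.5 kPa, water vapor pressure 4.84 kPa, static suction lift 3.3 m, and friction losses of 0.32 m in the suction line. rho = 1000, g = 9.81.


NPSHa = p_atm/(rho*g) - z_s - hf_s - p_vap/(rho*g).
p_atm/(rho*g) = 101.5*1000 / (1000*9.81) = 10.347 m.
p_vap/(rho*g) = 4.84*1000 / (1000*9.81) = 0.493 m.
NPSHa = 10.347 - 3.3 - 0.32 - 0.493
      = 6.23 m.

6.23


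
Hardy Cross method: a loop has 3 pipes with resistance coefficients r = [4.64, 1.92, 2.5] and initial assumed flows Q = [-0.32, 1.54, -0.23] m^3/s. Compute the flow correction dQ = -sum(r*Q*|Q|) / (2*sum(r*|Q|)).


Numerator terms (r*Q*|Q|): 4.64*-0.32*|-0.32| = -0.4751; 1.92*1.54*|1.54| = 4.5535; 2.5*-0.23*|-0.23| = -0.1323.
Sum of numerator = 3.9461.
Denominator terms (r*|Q|): 4.64*|-0.32| = 1.4848; 1.92*|1.54| = 2.9568; 2.5*|-0.23| = 0.575.
2 * sum of denominator = 2 * 5.0166 = 10.0332.
dQ = -3.9461 / 10.0332 = -0.3933 m^3/s.

-0.3933


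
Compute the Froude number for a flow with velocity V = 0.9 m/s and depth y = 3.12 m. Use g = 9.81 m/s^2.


The Froude number is defined as Fr = V / sqrt(g*y).
g*y = 9.81 * 3.12 = 30.6072.
sqrt(g*y) = sqrt(30.6072) = 5.5324.
Fr = 0.9 / 5.5324 = 0.1627.

0.1627
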